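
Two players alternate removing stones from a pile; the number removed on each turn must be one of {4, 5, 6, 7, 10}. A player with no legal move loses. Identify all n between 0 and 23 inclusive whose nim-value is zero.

n :  0  1  2  3  4  5  6  7  8  9 10 11 12 13 14 15 16 17 18 19 20 21 22 23
G :  0  0  0  0  1  1  1  1  2  2  2  2  3  3  0  0  0  0  1  1  1  1  2  2
P-positions are exactly the n with G(n) = 0.

0, 1, 2, 3, 14, 15, 16, 17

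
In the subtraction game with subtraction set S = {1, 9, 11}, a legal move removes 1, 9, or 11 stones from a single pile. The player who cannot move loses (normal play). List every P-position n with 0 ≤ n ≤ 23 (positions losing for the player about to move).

G(0) = 0
G(1) = mex{0} = 1
G(2) = mex{1} = 0
G(3) = mex{0} = 1
G(4) = mex{1} = 0
G(5) = mex{0} = 1
G(6) = mex{1} = 0
G(7) = mex{0} = 1
G(8) = mex{1} = 0
G(9) = mex{0,0} = 1
G(10) = mex{1,1} = 0
G(11) = mex{0,0,0} = 1
G(12) = mex{1,1,1} = 0
G(13) = mex{0,0,0} = 1
G(14) = mex{1,1,1} = 0
G(15) = mex{0,0,0} = 1
G(16) = mex{1,1,1} = 0
G(17) = mex{0,0,0} = 1
G(18) = mex{1,1,1} = 0
G(19) = mex{0,0,0} = 1
G(20) = mex{1,1,1} = 0
G(21) = mex{0,0,0} = 1
G(22) = mex{1,1,1} = 0
G(23) = mex{0,0,0} = 1
P-positions are exactly the n with G(n) = 0.

0, 2, 4, 6, 8, 10, 12, 14, 16, 18, 20, 22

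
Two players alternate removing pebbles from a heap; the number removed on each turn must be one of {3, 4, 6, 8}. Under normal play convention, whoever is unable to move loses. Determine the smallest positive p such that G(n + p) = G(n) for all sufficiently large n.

n :  0  1  2  3  4  5  6  7  8  9 10 11 12 13 14 15 16 17 18 19 20 21 22 23
G :  0  0  0  1  1  1  2  2  2  3  3  0  0  0  1  1  1  2  2  2  3  3  0  0
G(n+11) = G(n) holds for n = 0,…,7 (a full window of length max(S) = 8), so the sequence is purely periodic with period 11.

11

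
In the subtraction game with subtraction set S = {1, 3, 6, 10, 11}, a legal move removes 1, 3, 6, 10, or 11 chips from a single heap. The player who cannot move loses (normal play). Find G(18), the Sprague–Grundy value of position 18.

0

G(0) = 0
G(1) = mex{0} = 1
G(2) = mex{1} = 0
G(3) = mex{0,0} = 1
G(4) = mex{1,1} = 0
G(5) = mex{0,0} = 1
G(6) = mex{1,1,0} = 2
G(7) = mex{2,0,1} = 3
G(8) = mex{3,1,0} = 2
G(9) = mex{2,2,1} = 0
G(10) = mex{0,3,0,0} = 1
G(11) = mex{1,2,1,1,0} = 3
G(12) = mex{3,0,2,0,1} = 4
G(13) = mex{4,1,3,1,0} = 2
G(14) = mex{2,3,2,0,1} = 4
G(15) = mex{4,4,0,1,0} = 2
G(16) = mex{2,2,1,2,1} = 0
G(17) = mex{0,4,3,3,2} = 1
G(18) = mex{1,2,4,2,3} = 0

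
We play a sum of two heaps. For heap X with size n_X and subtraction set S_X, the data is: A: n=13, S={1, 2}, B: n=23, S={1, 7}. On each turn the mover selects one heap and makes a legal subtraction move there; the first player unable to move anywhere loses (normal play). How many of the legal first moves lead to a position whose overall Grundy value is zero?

Heap A, S = {1, 2}:
G(0) = 0
G(1) = mex{0} = 1
G(2) = mex{1,0} = 2
G(3) = mex{2,1} = 0
G(4) = mex{0,2} = 1
G(5) = mex{1,0} = 2
G(6) = mex{2,1} = 0
G(7) = mex{0,2} = 1
G(8) = mex{1,0} = 2
G(9) = mex{2,1} = 0
G(10) = mex{0,2} = 1
G(11) = mex{1,0} = 2
G(12) = mex{2,1} = 0
G(13) = mex{0,2} = 1
G_A(13) = 1.
Heap B, S = {1, 7}:
n :  0  1  2  3  4  5  6  7  8  9 10 11 12 13 14 15 16 17 18 19 20 21 22 23
G :  0  1  0  1  0  1  0  1  0  1  0  1  0  1  0  1  0  1  0  1  0  1  0  1
G_B(23) = 1.
Combined Grundy value = 1 ⊕ 1 = 0.
A winning move leaves total XOR = 0, i.e. changes one component's Grundy value g to g ⊕ X where X is the current total.
Heap A: target g' = 1⊕0 = 1, but every legal move changes the Grundy value (mex property), so 0 moves.
Heap B: target g' = 1⊕0 = 1, but every legal move changes the Grundy value (mex property), so 0 moves.

0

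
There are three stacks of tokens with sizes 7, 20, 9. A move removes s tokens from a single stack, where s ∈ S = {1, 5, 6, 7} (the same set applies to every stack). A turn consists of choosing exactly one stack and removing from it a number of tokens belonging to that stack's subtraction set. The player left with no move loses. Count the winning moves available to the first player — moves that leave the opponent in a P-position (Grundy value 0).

All stacks use S = {1, 5, 6, 7}:
n :  0  1  2  3  4  5  6  7  8  9 10 11 12 13 14 15 16 17 18 19 20
G :  0  1  0  1  0  1  2  3  2  3  2  3  0  1  0  1  0  1  2  3  2
Stack A: G(7) = 3.
Stack B: G(20) = 2.
Stack C: G(9) = 3.
Combined Grundy value = 3 ⊕ 2 ⊕ 3 = 2.
A winning move leaves total XOR = 0, i.e. changes one component's Grundy value g to g ⊕ X where X is the current total.
Stack A: need g' = 3⊕2 = 1. Options: 7−1→G=2, 7−5→G=0, 7−6→G=1, 7−7→G=0. Hits: 1.
Stack B: need g' = 2⊕2 = 0. Options: 20−1→G=3, 20−5→G=1, 20−6→G=0, 20−7→G=1. Hits: 1.
Stack C: need g' = 3⊕2 = 1. Options: 9−1→G=2, 9−5→G=0, 9−6→G=1, 9−7→G=0. Hits: 1.

3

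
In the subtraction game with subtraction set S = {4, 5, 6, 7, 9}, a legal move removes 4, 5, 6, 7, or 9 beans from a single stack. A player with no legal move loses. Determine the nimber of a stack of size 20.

n :  0  1  2  3  4  5  6  7  8  9 10 11 12 13 14 15 16 17 18 19 20
G :  0  0  0  0  1  1  1  1  2  2  2  2  3  0  0  0  0  1  1  1  1

1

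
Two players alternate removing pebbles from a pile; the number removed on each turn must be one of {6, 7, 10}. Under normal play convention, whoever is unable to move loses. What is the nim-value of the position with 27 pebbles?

1

G(0) = 0
G(1) = mex{} = 0
G(2) = mex{} = 0
G(3) = mex{} = 0
G(4) = mex{} = 0
G(5) = mex{} = 0
G(6) = mex{0} = 1
G(7) = mex{0,0} = 1
G(8) = mex{0,0} = 1
G(9) = mex{0,0} = 1
G(10) = mex{0,0,0} = 1
G(11) = mex{0,0,0} = 1
G(12) = mex{1,0,0} = 2
G(13) = mex{1,1,0} = 2
G(14) = mex{1,1,0} = 2
G(15) = mex{1,1,0} = 2
G(16) = mex{1,1,1} = 0
G(17) = mex{1,1,1} = 0
G(18) = mex{2,1,1} = 0
G(19) = mex{2,2,1} = 0
G(20) = mex{2,2,1} = 0
G(21) = mex{2,2,1} = 0
G(22) = mex{0,2,2} = 1
G(23) = mex{0,0,2} = 1
G(24) = mex{0,0,2} = 1
G(25) = mex{0,0,2} = 1
G(26) = mex{0,0,0} = 1
G(27) = mex{0,0,0} = 1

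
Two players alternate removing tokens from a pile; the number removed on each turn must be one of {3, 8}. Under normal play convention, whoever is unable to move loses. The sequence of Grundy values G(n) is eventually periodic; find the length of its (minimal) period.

11

G(0) = 0
G(1) = mex{} = 0
G(2) = mex{} = 0
G(3) = mex{0} = 1
G(4) = mex{0} = 1
G(5) = mex{0} = 1
G(6) = mex{1} = 0
G(7) = mex{1} = 0
G(8) = mex{1,0} = 2
G(9) = mex{0,0} = 1
G(10) = mex{0,0} = 1
G(11) = mex{2,1} = 0
G(12) = mex{1,1} = 0
G(13) = mex{1,1} = 0
G(14) = mex{0,0} = 1
G(15) = mex{0,0} = 1
G(16) = mex{0,2} = 1
G(17) = mex{1,1} = 0
G(18) = mex{1,1} = 0
G(19) = mex{1,0} = 2
G(20) = mex{0,0} = 1
G(21) = mex{0,0} = 1
G(22) = mex{2,1} = 0
G(23) = mex{1,1} = 0
G(n+11) = G(n) holds for n = 0,…,7 (a full window of length max(S) = 8), so the sequence is purely periodic with period 11.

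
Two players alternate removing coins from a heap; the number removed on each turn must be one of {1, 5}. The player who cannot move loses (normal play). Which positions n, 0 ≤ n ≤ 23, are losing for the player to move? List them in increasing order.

0, 2, 4, 6, 8, 10, 12, 14, 16, 18, 20, 22

n :  0  1  2  3  4  5  6  7  8  9 10 11 12 13 14 15 16 17 18 19 20 21 22 23
G :  0  1  0  1  0  1  0  1  0  1  0  1  0  1  0  1  0  1  0  1  0  1  0  1
P-positions are exactly the n with G(n) = 0.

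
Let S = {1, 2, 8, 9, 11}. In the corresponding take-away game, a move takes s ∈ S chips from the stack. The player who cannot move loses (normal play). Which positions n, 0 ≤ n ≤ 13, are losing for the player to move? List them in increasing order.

n :  0  1  2  3  4  5  6  7  8  9 10 11 12 13
G :  0  1  2  0  1  2  0  1  2  3  0  1  2  0
P-positions are exactly the n with G(n) = 0.

0, 3, 6, 10, 13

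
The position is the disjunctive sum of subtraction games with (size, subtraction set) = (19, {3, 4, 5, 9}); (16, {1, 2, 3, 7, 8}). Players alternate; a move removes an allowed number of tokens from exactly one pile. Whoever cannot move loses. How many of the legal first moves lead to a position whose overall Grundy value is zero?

Pile A, S = {3, 4, 5, 9}:
n :  0  1  2  3  4  5  6  7  8  9 10 11 12 13 14 15 16 17 18 19
G :  0  0  0  1  1  1  2  2  0  3  3  1  4  2  0  0  0  1  1  1
G_A(19) = 1.
Pile B, S = {1, 2, 3, 7, 8}:
G(0) = 0
G(1) = mex{0} = 1
G(2) = mex{1,0} = 2
G(3) = mex{2,1,0} = 3
G(4) = mex{3,2,1} = 0
G(5) = mex{0,3,2} = 1
G(6) = mex{1,0,3} = 2
G(7) = mex{2,1,0,0} = 3
G(8) = mex{3,2,1,1,0} = 4
G(9) = mex{4,3,2,2,1} = 0
G(10) = mex{0,4,3,3,2} = 1
G(11) = mex{1,0,4,0,3} = 2
G(12) = mex{2,1,0,1,0} = 3
G(13) = mex{3,2,1,2,1} = 0
G(14) = mex{0,3,2,3,2} = 1
G(15) = mex{1,0,3,4,3} = 2
G(16) = mex{2,1,0,0,4} = 3
G_B(16) = 3.
Combined Grundy value = 1 ⊕ 3 = 2.
A winning move leaves total XOR = 0, i.e. changes one component's Grundy value g to g ⊕ X where X is the current total.
Pile A: need g' = 1⊕2 = 3. Options: 19−3→G=0, 19−4→G=0, 19−5→G=0, 19−9→G=3. Hits: 1.
Pile B: need g' = 3⊕2 = 1. Options: 16−1→G=2, 16−2→G=1, 16−3→G=0, 16−7→G=0, 16−8→G=4. Hits: 1.

2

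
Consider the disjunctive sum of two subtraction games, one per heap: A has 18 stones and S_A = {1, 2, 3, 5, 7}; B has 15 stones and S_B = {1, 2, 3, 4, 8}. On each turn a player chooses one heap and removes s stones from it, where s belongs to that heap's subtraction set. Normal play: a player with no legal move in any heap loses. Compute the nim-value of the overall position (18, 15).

Heap A, S = {1, 2, 3, 5, 7}:
n :  0  1  2  3  4  5  6  7  8  9 10 11 12 13 14 15 16 17 18
G :  0  1  2  3  0  1  2  3  0  1  2  3  0  1  2  3  0  1  2
G_A(18) = 2.
Heap B, S = {1, 2, 3, 4, 8}:
n :  0  1  2  3  4  5  6  7  8  9 10 11 12 13 14 15
G :  0  1  2  3  4  0  1  2  3  4  0  1  2  3  4  0
G_B(15) = 0.
Combined Grundy value = 2 ⊕ 0 = 2.

2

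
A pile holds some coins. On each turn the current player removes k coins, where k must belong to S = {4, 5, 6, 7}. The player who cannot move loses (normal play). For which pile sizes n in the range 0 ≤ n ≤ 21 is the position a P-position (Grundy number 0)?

0, 1, 2, 3, 11, 12, 13, 14

G(0) = 0
G(1) = mex{} = 0
G(2) = mex{} = 0
G(3) = mex{} = 0
G(4) = mex{0} = 1
G(5) = mex{0,0} = 1
G(6) = mex{0,0,0} = 1
G(7) = mex{0,0,0,0} = 1
G(8) = mex{1,0,0,0} = 2
G(9) = mex{1,1,0,0} = 2
G(10) = mex{1,1,1,0} = 2
G(11) = mex{1,1,1,1} = 0
G(12) = mex{2,1,1,1} = 0
G(13) = mex{2,2,1,1} = 0
G(14) = mex{2,2,2,1} = 0
G(15) = mex{0,2,2,2} = 1
G(16) = mex{0,0,2,2} = 1
G(17) = mex{0,0,0,2} = 1
G(18) = mex{0,0,0,0} = 1
G(19) = mex{1,0,0,0} = 2
G(20) = mex{1,1,0,0} = 2
G(21) = mex{1,1,1,0} = 2
P-positions are exactly the n with G(n) = 0.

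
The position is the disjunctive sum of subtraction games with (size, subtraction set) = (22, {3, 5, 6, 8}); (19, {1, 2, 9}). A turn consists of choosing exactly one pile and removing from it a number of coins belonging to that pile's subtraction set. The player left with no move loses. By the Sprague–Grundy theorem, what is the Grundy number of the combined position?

Pile A, S = {3, 5, 6, 8}:
n :  0  1  2  3  4  5  6  7  8  9 10 11 12 13 14 15 16 17 18 19 20 21 22
G :  0  0  0  1  1  1  2  2  2  3  3  0  0  0  1  1  1  2  2  2  3  3  0
G_A(22) = 0.
Pile B, S = {1, 2, 9}:
G(0) = 0
G(1) = mex{0} = 1
G(2) = mex{1,0} = 2
G(3) = mex{2,1} = 0
G(4) = mex{0,2} = 1
G(5) = mex{1,0} = 2
G(6) = mex{2,1} = 0
G(7) = mex{0,2} = 1
G(8) = mex{1,0} = 2
G(9) = mex{2,1,0} = 3
G(10) = mex{3,2,1} = 0
G(11) = mex{0,3,2} = 1
G(12) = mex{1,0,0} = 2
G(13) = mex{2,1,1} = 0
G(14) = mex{0,2,2} = 1
G(15) = mex{1,0,0} = 2
G(16) = mex{2,1,1} = 0
G(17) = mex{0,2,2} = 1
G(18) = mex{1,0,3} = 2
G(19) = mex{2,1,0} = 3
G_B(19) = 3.
Combined Grundy value = 0 ⊕ 3 = 3.

3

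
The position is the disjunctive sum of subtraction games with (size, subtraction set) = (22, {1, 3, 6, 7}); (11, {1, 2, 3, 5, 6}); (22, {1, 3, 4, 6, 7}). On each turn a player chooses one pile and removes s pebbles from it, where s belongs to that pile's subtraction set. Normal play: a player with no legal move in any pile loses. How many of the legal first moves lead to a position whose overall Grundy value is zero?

Pile A, S = {1, 3, 6, 7}:
n :  0  1  2  3  4  5  6  7  8  9 10 11 12 13 14 15 16 17 18 19 20 21 22
G :  0  1  0  1  0  1  2  3  2  3  2  3  0  1  0  1  0  1  2  3  2  3  2
G_A(22) = 2.
Pile B, S = {1, 2, 3, 5, 6}:
n :  0  1  2  3  4  5  6  7  8  9 10 11
G :  0  1  2  3  0  1  2  3  0  1  2  3
G_B(11) = 3.
Pile C, S = {1, 3, 4, 6, 7}:
n :  0  1  2  3  4  5  6  7  8  9 10 11 12 13 14 15 16 17 18 19 20 21 22
G :  0  1  0  1  2  3  2  3  4  5  0  1  0  1  2  3  2  3  4  5  0  1  0
G_C(22) = 0.
Combined Grundy value = 2 ⊕ 3 ⊕ 0 = 1.
A winning move leaves total XOR = 0, i.e. changes one component's Grundy value g to g ⊕ X where X is the current total.
Pile A: need g' = 2⊕1 = 3. Options: 22−1→G=3, 22−3→G=3, 22−6→G=0, 22−7→G=1. Hits: 2.
Pile B: need g' = 3⊕1 = 2. Options: 11−1→G=2, 11−2→G=1, 11−3→G=0, 11−5→G=2, 11−6→G=1. Hits: 2.
Pile C: need g' = 0⊕1 = 1. Options: 22−1→G=1, 22−3→G=5, 22−4→G=4, 22−6→G=2, 22−7→G=3. Hits: 1.

5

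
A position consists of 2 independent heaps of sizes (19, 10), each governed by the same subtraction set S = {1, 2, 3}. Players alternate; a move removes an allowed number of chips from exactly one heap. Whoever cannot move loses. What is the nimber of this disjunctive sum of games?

1

All heaps use S = {1, 2, 3}:
G(0) = 0
G(1) = mex{0} = 1
G(2) = mex{1,0} = 2
G(3) = mex{2,1,0} = 3
G(4) = mex{3,2,1} = 0
G(5) = mex{0,3,2} = 1
G(6) = mex{1,0,3} = 2
G(7) = mex{2,1,0} = 3
G(8) = mex{3,2,1} = 0
G(9) = mex{0,3,2} = 1
G(10) = mex{1,0,3} = 2
G(11) = mex{2,1,0} = 3
G(12) = mex{3,2,1} = 0
G(13) = mex{0,3,2} = 1
G(14) = mex{1,0,3} = 2
G(15) = mex{2,1,0} = 3
G(16) = mex{3,2,1} = 0
G(17) = mex{0,3,2} = 1
G(18) = mex{1,0,3} = 2
G(19) = mex{2,1,0} = 3
Heap A: G(19) = 3.
Heap B: G(10) = 2.
Combined Grundy value = 3 ⊕ 2 = 1.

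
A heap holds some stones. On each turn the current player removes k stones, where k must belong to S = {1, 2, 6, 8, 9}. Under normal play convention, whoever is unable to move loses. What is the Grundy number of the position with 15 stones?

G(0) = 0
G(1) = mex{0} = 1
G(2) = mex{1,0} = 2
G(3) = mex{2,1} = 0
G(4) = mex{0,2} = 1
G(5) = mex{1,0} = 2
G(6) = mex{2,1,0} = 3
G(7) = mex{3,2,1} = 0
G(8) = mex{0,3,2,0} = 1
G(9) = mex{1,0,0,1,0} = 2
G(10) = mex{2,1,1,2,1} = 0
G(11) = mex{0,2,2,0,2} = 1
G(12) = mex{1,0,3,1,0} = 2
G(13) = mex{2,1,0,2,1} = 3
G(14) = mex{3,2,1,3,2} = 0
G(15) = mex{0,3,2,0,3} = 1

1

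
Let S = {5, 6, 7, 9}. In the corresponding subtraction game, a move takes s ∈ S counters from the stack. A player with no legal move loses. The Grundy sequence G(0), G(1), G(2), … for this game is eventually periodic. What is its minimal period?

n :  0  1  2  3  4  5  6  7  8  9 10 11 12 13 14 15 16 17 18 19 20 21 22 23 24 25 26 27 28 29
G :  0  0  0  0  0  1  1  1  1  1  2  2  2  2  0  0  0  0  0  1  1  1  1  1  2  2  2  2  0  0
G(n+14) = G(n) holds for n = 0,…,8 (a full window of length max(S) = 9), so the sequence is purely periodic with period 14.

14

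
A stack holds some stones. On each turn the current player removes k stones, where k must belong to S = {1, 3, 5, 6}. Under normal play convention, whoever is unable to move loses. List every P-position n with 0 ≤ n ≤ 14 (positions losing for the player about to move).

n :  0  1  2  3  4  5  6  7  8  9 10 11 12 13 14
G :  0  1  0  1  0  1  2  3  2  3  2  0  1  0  1
P-positions are exactly the n with G(n) = 0.

0, 2, 4, 11, 13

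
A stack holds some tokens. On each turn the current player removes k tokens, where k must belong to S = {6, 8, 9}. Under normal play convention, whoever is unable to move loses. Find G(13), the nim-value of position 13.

n :  0  1  2  3  4  5  6  7  8  9 10 11 12 13
G :  0  0  0  0  0  0  1  1  1  1  1  1  2  2

2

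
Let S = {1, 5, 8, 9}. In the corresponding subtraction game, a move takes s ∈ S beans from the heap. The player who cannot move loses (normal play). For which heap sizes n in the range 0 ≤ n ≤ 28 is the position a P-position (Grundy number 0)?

G(0) = 0
G(1) = mex{0} = 1
G(2) = mex{1} = 0
G(3) = mex{0} = 1
G(4) = mex{1} = 0
G(5) = mex{0,0} = 1
G(6) = mex{1,1} = 0
G(7) = mex{0,0} = 1
G(8) = mex{1,1,0} = 2
G(9) = mex{2,0,1,0} = 3
G(10) = mex{3,1,0,1} = 2
G(11) = mex{2,0,1,0} = 3
G(12) = mex{3,1,0,1} = 2
G(13) = mex{2,2,1,0} = 3
G(14) = mex{3,3,0,1} = 2
G(15) = mex{2,2,1,0} = 3
G(16) = mex{3,3,2,1} = 0
G(17) = mex{0,2,3,2} = 1
G(18) = mex{1,3,2,3} = 0
G(19) = mex{0,2,3,2} = 1
G(20) = mex{1,3,2,3} = 0
G(21) = mex{0,0,3,2} = 1
G(22) = mex{1,1,2,3} = 0
G(23) = mex{0,0,3,2} = 1
G(24) = mex{1,1,0,3} = 2
G(25) = mex{2,0,1,0} = 3
G(26) = mex{3,1,0,1} = 2
G(27) = mex{2,0,1,0} = 3
G(28) = mex{3,1,0,1} = 2
P-positions are exactly the n with G(n) = 0.

0, 2, 4, 6, 16, 18, 20, 22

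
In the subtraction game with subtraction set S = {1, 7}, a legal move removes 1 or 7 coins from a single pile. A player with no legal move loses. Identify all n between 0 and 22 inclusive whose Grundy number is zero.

n :  0  1  2  3  4  5  6  7  8  9 10 11 12 13 14 15 16 17 18 19 20 21 22
G :  0  1  0  1  0  1  0  1  0  1  0  1  0  1  0  1  0  1  0  1  0  1  0
P-positions are exactly the n with G(n) = 0.

0, 2, 4, 6, 8, 10, 12, 14, 16, 18, 20, 22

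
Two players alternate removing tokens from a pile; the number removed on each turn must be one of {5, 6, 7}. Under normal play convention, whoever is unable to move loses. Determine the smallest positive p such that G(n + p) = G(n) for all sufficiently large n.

12

G(0) = 0
G(1) = mex{} = 0
G(2) = mex{} = 0
G(3) = mex{} = 0
G(4) = mex{} = 0
G(5) = mex{0} = 1
G(6) = mex{0,0} = 1
G(7) = mex{0,0,0} = 1
G(8) = mex{0,0,0} = 1
G(9) = mex{0,0,0} = 1
G(10) = mex{1,0,0} = 2
G(11) = mex{1,1,0} = 2
G(12) = mex{1,1,1} = 0
G(13) = mex{1,1,1} = 0
G(14) = mex{1,1,1} = 0
G(15) = mex{2,1,1} = 0
G(16) = mex{2,2,1} = 0
G(17) = mex{0,2,2} = 1
G(18) = mex{0,0,2} = 1
G(19) = mex{0,0,0} = 1
G(20) = mex{0,0,0} = 1
G(21) = mex{0,0,0} = 1
G(22) = mex{1,0,0} = 2
G(23) = mex{1,1,0} = 2
G(24) = mex{1,1,1} = 0
G(25) = mex{1,1,1} = 0
G(n+12) = G(n) holds for n = 0,…,6 (a full window of length max(S) = 7), so the sequence is purely periodic with period 12.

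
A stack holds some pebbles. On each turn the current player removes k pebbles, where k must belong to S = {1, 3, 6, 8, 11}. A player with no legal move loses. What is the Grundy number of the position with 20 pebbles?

G(0) = 0
G(1) = mex{0} = 1
G(2) = mex{1} = 0
G(3) = mex{0,0} = 1
G(4) = mex{1,1} = 0
G(5) = mex{0,0} = 1
G(6) = mex{1,1,0} = 2
G(7) = mex{2,0,1} = 3
G(8) = mex{3,1,0,0} = 2
G(9) = mex{2,2,1,1} = 0
G(10) = mex{0,3,0,0} = 1
G(11) = mex{1,2,1,1,0} = 3
G(12) = mex{3,0,2,0,1} = 4
G(13) = mex{4,1,3,1,0} = 2
G(14) = mex{2,3,2,2,1} = 0
G(15) = mex{0,4,0,3,0} = 1
G(16) = mex{1,2,1,2,1} = 0
G(17) = mex{0,0,3,0,2} = 1
G(18) = mex{1,1,4,1,3} = 0
G(19) = mex{0,0,2,3,2} = 1
G(20) = mex{1,1,0,4,0} = 2

2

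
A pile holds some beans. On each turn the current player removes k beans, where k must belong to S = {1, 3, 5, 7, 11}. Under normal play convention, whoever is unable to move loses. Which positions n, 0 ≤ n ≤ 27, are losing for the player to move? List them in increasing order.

G(0) = 0
G(1) = mex{0} = 1
G(2) = mex{1} = 0
G(3) = mex{0,0} = 1
G(4) = mex{1,1} = 0
G(5) = mex{0,0,0} = 1
G(6) = mex{1,1,1} = 0
G(7) = mex{0,0,0,0} = 1
G(8) = mex{1,1,1,1} = 0
G(9) = mex{0,0,0,0} = 1
G(10) = mex{1,1,1,1} = 0
G(11) = mex{0,0,0,0,0} = 1
G(12) = mex{1,1,1,1,1} = 0
G(13) = mex{0,0,0,0,0} = 1
G(14) = mex{1,1,1,1,1} = 0
G(15) = mex{0,0,0,0,0} = 1
G(16) = mex{1,1,1,1,1} = 0
G(17) = mex{0,0,0,0,0} = 1
G(18) = mex{1,1,1,1,1} = 0
G(19) = mex{0,0,0,0,0} = 1
G(20) = mex{1,1,1,1,1} = 0
G(21) = mex{0,0,0,0,0} = 1
G(22) = mex{1,1,1,1,1} = 0
G(23) = mex{0,0,0,0,0} = 1
G(24) = mex{1,1,1,1,1} = 0
G(25) = mex{0,0,0,0,0} = 1
G(26) = mex{1,1,1,1,1} = 0
G(27) = mex{0,0,0,0,0} = 1
P-positions are exactly the n with G(n) = 0.

0, 2, 4, 6, 8, 10, 12, 14, 16, 18, 20, 22, 24, 26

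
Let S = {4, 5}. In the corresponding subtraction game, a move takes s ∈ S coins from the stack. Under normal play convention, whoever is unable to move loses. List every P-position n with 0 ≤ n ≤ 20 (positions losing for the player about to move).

G(0) = 0
G(1) = mex{} = 0
G(2) = mex{} = 0
G(3) = mex{} = 0
G(4) = mex{0} = 1
G(5) = mex{0,0} = 1
G(6) = mex{0,0} = 1
G(7) = mex{0,0} = 1
G(8) = mex{1,0} = 2
G(9) = mex{1,1} = 0
G(10) = mex{1,1} = 0
G(11) = mex{1,1} = 0
G(12) = mex{2,1} = 0
G(13) = mex{0,2} = 1
G(14) = mex{0,0} = 1
G(15) = mex{0,0} = 1
G(16) = mex{0,0} = 1
G(17) = mex{1,0} = 2
G(18) = mex{1,1} = 0
G(19) = mex{1,1} = 0
G(20) = mex{1,1} = 0
P-positions are exactly the n with G(n) = 0.

0, 1, 2, 3, 9, 10, 11, 12, 18, 19, 20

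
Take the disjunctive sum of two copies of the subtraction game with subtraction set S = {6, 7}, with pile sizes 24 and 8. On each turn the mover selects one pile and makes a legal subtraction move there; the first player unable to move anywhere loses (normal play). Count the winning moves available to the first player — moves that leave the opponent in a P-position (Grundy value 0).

0

All piles use S = {6, 7}:
n :  0  1  2  3  4  5  6  7  8  9 10 11 12 13 14 15 16 17 18 19 20 21 22 23 24
G :  0  0  0  0  0  0  1  1  1  1  1  1  2  0  0  0  0  0  0  1  1  1  1  1  1
Pile A: G(24) = 1.
Pile B: G(8) = 1.
Combined Grundy value = 1 ⊕ 1 = 0.
A winning move leaves total XOR = 0, i.e. changes one component's Grundy value g to g ⊕ X where X is the current total.
Pile A: target g' = 1⊕0 = 1, but every legal move changes the Grundy value (mex property), so 0 moves.
Pile B: target g' = 1⊕0 = 1, but every legal move changes the Grundy value (mex property), so 0 moves.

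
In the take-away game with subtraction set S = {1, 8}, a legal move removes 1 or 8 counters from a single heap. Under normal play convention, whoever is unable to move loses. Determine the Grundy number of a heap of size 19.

n :  0  1  2  3  4  5  6  7  8  9 10 11 12 13 14 15 16 17 18 19
G :  0  1  0  1  0  1  0  1  2  0  1  0  1  0  1  0  1  2  0  1

1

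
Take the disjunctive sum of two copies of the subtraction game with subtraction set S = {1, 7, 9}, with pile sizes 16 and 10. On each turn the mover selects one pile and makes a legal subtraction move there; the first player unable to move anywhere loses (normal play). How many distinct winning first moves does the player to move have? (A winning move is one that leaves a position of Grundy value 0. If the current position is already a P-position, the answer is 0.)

0

All piles use S = {1, 7, 9}:
G(0) = 0
G(1) = mex{0} = 1
G(2) = mex{1} = 0
G(3) = mex{0} = 1
G(4) = mex{1} = 0
G(5) = mex{0} = 1
G(6) = mex{1} = 0
G(7) = mex{0,0} = 1
G(8) = mex{1,1} = 0
G(9) = mex{0,0,0} = 1
G(10) = mex{1,1,1} = 0
G(11) = mex{0,0,0} = 1
G(12) = mex{1,1,1} = 0
G(13) = mex{0,0,0} = 1
G(14) = mex{1,1,1} = 0
G(15) = mex{0,0,0} = 1
G(16) = mex{1,1,1} = 0
Pile A: G(16) = 0.
Pile B: G(10) = 0.
Combined Grundy value = 0 ⊕ 0 = 0.
A winning move leaves total XOR = 0, i.e. changes one component's Grundy value g to g ⊕ X where X is the current total.
Pile A: target g' = 0⊕0 = 0, but every legal move changes the Grundy value (mex property), so 0 moves.
Pile B: target g' = 0⊕0 = 0, but every legal move changes the Grundy value (mex property), so 0 moves.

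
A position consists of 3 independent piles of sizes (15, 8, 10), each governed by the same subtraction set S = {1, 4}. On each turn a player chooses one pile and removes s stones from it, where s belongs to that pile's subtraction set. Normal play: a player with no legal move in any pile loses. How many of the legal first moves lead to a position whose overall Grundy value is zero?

All piles use S = {1, 4}:
G(0) = 0
G(1) = mex{0} = 1
G(2) = mex{1} = 0
G(3) = mex{0} = 1
G(4) = mex{1,0} = 2
G(5) = mex{2,1} = 0
G(6) = mex{0,0} = 1
G(7) = mex{1,1} = 0
G(8) = mex{0,2} = 1
G(9) = mex{1,0} = 2
G(10) = mex{2,1} = 0
G(11) = mex{0,0} = 1
G(12) = mex{1,1} = 0
G(13) = mex{0,2} = 1
G(14) = mex{1,0} = 2
G(15) = mex{2,1} = 0
Pile A: G(15) = 0.
Pile B: G(8) = 1.
Pile C: G(10) = 0.
Combined Grundy value = 0 ⊕ 1 ⊕ 0 = 1.
A winning move leaves total XOR = 0, i.e. changes one component's Grundy value g to g ⊕ X where X is the current total.
Pile A: need g' = 0⊕1 = 1. Options: 15−1→G=2, 15−4→G=1. Hits: 1.
Pile B: need g' = 1⊕1 = 0. Options: 8−1→G=0, 8−4→G=2. Hits: 1.
Pile C: need g' = 0⊕1 = 1. Options: 10−1→G=2, 10−4→G=1. Hits: 1.

3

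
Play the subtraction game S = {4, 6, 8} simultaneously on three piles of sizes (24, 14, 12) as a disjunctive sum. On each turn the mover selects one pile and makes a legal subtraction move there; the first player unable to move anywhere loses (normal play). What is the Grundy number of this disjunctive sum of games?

0

All piles use S = {4, 6, 8}:
G(0) = 0
G(1) = mex{} = 0
G(2) = mex{} = 0
G(3) = mex{} = 0
G(4) = mex{0} = 1
G(5) = mex{0} = 1
G(6) = mex{0,0} = 1
G(7) = mex{0,0} = 1
G(8) = mex{1,0,0} = 2
G(9) = mex{1,0,0} = 2
G(10) = mex{1,1,0} = 2
G(11) = mex{1,1,0} = 2
G(12) = mex{2,1,1} = 0
G(13) = mex{2,1,1} = 0
G(14) = mex{2,2,1} = 0
G(15) = mex{2,2,1} = 0
G(16) = mex{0,2,2} = 1
G(17) = mex{0,2,2} = 1
G(18) = mex{0,0,2} = 1
G(19) = mex{0,0,2} = 1
G(20) = mex{1,0,0} = 2
G(21) = mex{1,0,0} = 2
G(22) = mex{1,1,0} = 2
G(23) = mex{1,1,0} = 2
G(24) = mex{2,1,1} = 0
Pile A: G(24) = 0.
Pile B: G(14) = 0.
Pile C: G(12) = 0.
Combined Grundy value = 0 ⊕ 0 ⊕ 0 = 0.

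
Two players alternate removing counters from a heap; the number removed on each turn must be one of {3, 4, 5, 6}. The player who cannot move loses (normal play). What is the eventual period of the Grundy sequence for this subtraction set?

G(0) = 0
G(1) = mex{} = 0
G(2) = mex{} = 0
G(3) = mex{0} = 1
G(4) = mex{0,0} = 1
G(5) = mex{0,0,0} = 1
G(6) = mex{1,0,0,0} = 2
G(7) = mex{1,1,0,0} = 2
G(8) = mex{1,1,1,0} = 2
G(9) = mex{2,1,1,1} = 0
G(10) = mex{2,2,1,1} = 0
G(11) = mex{2,2,2,1} = 0
G(12) = mex{0,2,2,2} = 1
G(13) = mex{0,0,2,2} = 1
G(14) = mex{0,0,0,2} = 1
G(15) = mex{1,0,0,0} = 2
G(16) = mex{1,1,0,0} = 2
G(17) = mex{1,1,1,0} = 2
G(18) = mex{2,1,1,1} = 0
G(19) = mex{2,2,1,1} = 0
G(n+9) = G(n) holds for n = 0,…,5 (a full window of length max(S) = 6), so the sequence is purely periodic with period 9.

9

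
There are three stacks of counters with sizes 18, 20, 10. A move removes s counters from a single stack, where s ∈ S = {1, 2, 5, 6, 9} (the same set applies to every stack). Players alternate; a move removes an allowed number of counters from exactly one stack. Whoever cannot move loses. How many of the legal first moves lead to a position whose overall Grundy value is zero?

6

All stacks use S = {1, 2, 5, 6, 9}:
n :  0  1  2  3  4  5  6  7  8  9 10 11 12 13 14 15 16 17 18 19 20
G :  0  1  2  0  1  2  3  0  1  2  0  1  2  3  0  1  2  0  1  2  3
Stack A: G(18) = 1.
Stack B: G(20) = 3.
Stack C: G(10) = 0.
Combined Grundy value = 1 ⊕ 3 ⊕ 0 = 2.
A winning move leaves total XOR = 0, i.e. changes one component's Grundy value g to g ⊕ X where X is the current total.
Stack A: need g' = 1⊕2 = 3. Options: 18−1→G=0, 18−2→G=2, 18−5→G=3, 18−6→G=2, 18−9→G=2. Hits: 1.
Stack B: need g' = 3⊕2 = 1. Options: 20−1→G=2, 20−2→G=1, 20−5→G=1, 20−6→G=0, 20−9→G=1. Hits: 3.
Stack C: need g' = 0⊕2 = 2. Options: 10−1→G=2, 10−2→G=1, 10−5→G=2, 10−6→G=1, 10−9→G=1. Hits: 2.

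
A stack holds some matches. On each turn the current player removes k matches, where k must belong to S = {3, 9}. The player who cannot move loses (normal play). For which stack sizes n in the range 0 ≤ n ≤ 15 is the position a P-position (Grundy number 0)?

0, 1, 2, 6, 7, 8, 12, 13, 14

G(0) = 0
G(1) = mex{} = 0
G(2) = mex{} = 0
G(3) = mex{0} = 1
G(4) = mex{0} = 1
G(5) = mex{0} = 1
G(6) = mex{1} = 0
G(7) = mex{1} = 0
G(8) = mex{1} = 0
G(9) = mex{0,0} = 1
G(10) = mex{0,0} = 1
G(11) = mex{0,0} = 1
G(12) = mex{1,1} = 0
G(13) = mex{1,1} = 0
G(14) = mex{1,1} = 0
G(15) = mex{0,0} = 1
P-positions are exactly the n with G(n) = 0.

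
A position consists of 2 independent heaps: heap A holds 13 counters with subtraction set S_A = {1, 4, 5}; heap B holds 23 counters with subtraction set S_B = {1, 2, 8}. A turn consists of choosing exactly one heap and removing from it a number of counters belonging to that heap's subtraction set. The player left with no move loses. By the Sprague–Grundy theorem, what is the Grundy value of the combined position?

1

Heap A, S = {1, 4, 5}:
n :  0  1  2  3  4  5  6  7  8  9 10 11 12 13
G :  0  1  0  1  2  3  2  3  0  1  0  1  2  3
G_A(13) = 3.
Heap B, S = {1, 2, 8}:
G(0) = 0
G(1) = mex{0} = 1
G(2) = mex{1,0} = 2
G(3) = mex{2,1} = 0
G(4) = mex{0,2} = 1
G(5) = mex{1,0} = 2
G(6) = mex{2,1} = 0
G(7) = mex{0,2} = 1
G(8) = mex{1,0,0} = 2
G(9) = mex{2,1,1} = 0
G(10) = mex{0,2,2} = 1
G(11) = mex{1,0,0} = 2
G(12) = mex{2,1,1} = 0
G(13) = mex{0,2,2} = 1
G(14) = mex{1,0,0} = 2
G(15) = mex{2,1,1} = 0
G(16) = mex{0,2,2} = 1
G(17) = mex{1,0,0} = 2
G(18) = mex{2,1,1} = 0
G(19) = mex{0,2,2} = 1
G(20) = mex{1,0,0} = 2
G(21) = mex{2,1,1} = 0
G(22) = mex{0,2,2} = 1
G(23) = mex{1,0,0} = 2
G_B(23) = 2.
Combined Grundy value = 3 ⊕ 2 = 1.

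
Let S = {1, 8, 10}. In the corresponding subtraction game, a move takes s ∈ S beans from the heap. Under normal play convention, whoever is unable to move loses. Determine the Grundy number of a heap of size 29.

0

G(0) = 0
G(1) = mex{0} = 1
G(2) = mex{1} = 0
G(3) = mex{0} = 1
G(4) = mex{1} = 0
G(5) = mex{0} = 1
G(6) = mex{1} = 0
G(7) = mex{0} = 1
G(8) = mex{1,0} = 2
G(9) = mex{2,1} = 0
G(10) = mex{0,0,0} = 1
G(11) = mex{1,1,1} = 0
G(12) = mex{0,0,0} = 1
G(13) = mex{1,1,1} = 0
G(14) = mex{0,0,0} = 1
G(15) = mex{1,1,1} = 0
G(16) = mex{0,2,0} = 1
G(17) = mex{1,0,1} = 2
G(18) = mex{2,1,2} = 0
G(19) = mex{0,0,0} = 1
G(20) = mex{1,1,1} = 0
G(21) = mex{0,0,0} = 1
G(22) = mex{1,1,1} = 0
G(23) = mex{0,0,0} = 1
G(24) = mex{1,1,1} = 0
G(25) = mex{0,2,0} = 1
G(26) = mex{1,0,1} = 2
G(27) = mex{2,1,2} = 0
G(28) = mex{0,0,0} = 1
G(29) = mex{1,1,1} = 0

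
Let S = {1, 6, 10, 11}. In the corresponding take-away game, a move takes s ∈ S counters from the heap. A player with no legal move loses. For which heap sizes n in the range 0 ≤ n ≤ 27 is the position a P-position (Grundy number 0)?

0, 2, 4, 7, 9, 16, 21, 23, 25

n :  0  1  2  3  4  5  6  7  8  9 10 11 12 13 14 15 16 17 18 19 20 21 22 23 24 25 26 27
G :  0  1  0  1  0  1  2  0  1  0  1  2  3  2  3  2  0  1  2  3  2  0  1  0  1  0  1  2
P-positions are exactly the n with G(n) = 0.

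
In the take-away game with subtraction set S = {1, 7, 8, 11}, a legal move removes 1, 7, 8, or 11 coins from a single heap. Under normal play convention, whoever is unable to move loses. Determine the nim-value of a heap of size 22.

0

n :  0  1  2  3  4  5  6  7  8  9 10 11 12 13 14 15 16 17 18 19 20 21 22
G :  0  1  0  1  0  1  0  1  2  3  2  3  2  3  2  3  0  1  0  1  0  1  0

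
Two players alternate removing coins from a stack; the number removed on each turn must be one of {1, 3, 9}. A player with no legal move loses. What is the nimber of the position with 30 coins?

0

n :  0  1  2  3  4  5  6  7  8  9 10 11 12 13 14 15 16 17 18 19 20 21 22 23 24 25 26 27 28 29 30
G :  0  1  0  1  0  1  0  1  0  1  0  1  0  1  0  1  0  1  0  1  0  1  0  1  0  1  0  1  0  1  0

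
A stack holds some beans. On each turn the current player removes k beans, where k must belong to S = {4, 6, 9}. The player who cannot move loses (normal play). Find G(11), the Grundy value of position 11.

2

G(0) = 0
G(1) = mex{} = 0
G(2) = mex{} = 0
G(3) = mex{} = 0
G(4) = mex{0} = 1
G(5) = mex{0} = 1
G(6) = mex{0,0} = 1
G(7) = mex{0,0} = 1
G(8) = mex{1,0} = 2
G(9) = mex{1,0,0} = 2
G(10) = mex{1,1,0} = 2
G(11) = mex{1,1,0} = 2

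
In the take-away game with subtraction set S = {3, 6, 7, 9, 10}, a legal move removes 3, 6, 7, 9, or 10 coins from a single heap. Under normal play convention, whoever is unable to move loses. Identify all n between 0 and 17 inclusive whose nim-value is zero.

n :  0  1  2  3  4  5  6  7  8  9 10 11 12 13 14 15 16 17
G :  0  0  0  1  1  1  2  2  2  3  3  3  4  0  0  0  1  1
P-positions are exactly the n with G(n) = 0.

0, 1, 2, 13, 14, 15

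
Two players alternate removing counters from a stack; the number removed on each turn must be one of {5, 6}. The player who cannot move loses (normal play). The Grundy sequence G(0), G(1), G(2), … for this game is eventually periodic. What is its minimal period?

11

n :  0  1  2  3  4  5  6  7  8  9 10 11 12 13 14 15 16 17 18 19 20 21 22 23
G :  0  0  0  0  0  1  1  1  1  1  2  0  0  0  0  0  1  1  1  1  1  2  0  0
G(n+11) = G(n) holds for n = 0,…,5 (a full window of length max(S) = 6), so the sequence is purely periodic with period 11.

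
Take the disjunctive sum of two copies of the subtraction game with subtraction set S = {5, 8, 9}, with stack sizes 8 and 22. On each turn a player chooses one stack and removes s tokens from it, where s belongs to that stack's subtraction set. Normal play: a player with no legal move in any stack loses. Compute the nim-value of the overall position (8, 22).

0

All stacks use S = {5, 8, 9}:
G(0) = 0
G(1) = mex{} = 0
G(2) = mex{} = 0
G(3) = mex{} = 0
G(4) = mex{} = 0
G(5) = mex{0} = 1
G(6) = mex{0} = 1
G(7) = mex{0} = 1
G(8) = mex{0,0} = 1
G(9) = mex{0,0,0} = 1
G(10) = mex{1,0,0} = 2
G(11) = mex{1,0,0} = 2
G(12) = mex{1,0,0} = 2
G(13) = mex{1,1,0} = 2
G(14) = mex{1,1,1} = 0
G(15) = mex{2,1,1} = 0
G(16) = mex{2,1,1} = 0
G(17) = mex{2,1,1} = 0
G(18) = mex{2,2,1} = 0
G(19) = mex{0,2,2} = 1
G(20) = mex{0,2,2} = 1
G(21) = mex{0,2,2} = 1
G(22) = mex{0,0,2} = 1
Stack A: G(8) = 1.
Stack B: G(22) = 1.
Combined Grundy value = 1 ⊕ 1 = 0.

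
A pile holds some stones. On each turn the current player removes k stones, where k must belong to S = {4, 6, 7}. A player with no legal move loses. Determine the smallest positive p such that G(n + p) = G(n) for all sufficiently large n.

G(0) = 0
G(1) = mex{} = 0
G(2) = mex{} = 0
G(3) = mex{} = 0
G(4) = mex{0} = 1
G(5) = mex{0} = 1
G(6) = mex{0,0} = 1
G(7) = mex{0,0,0} = 1
G(8) = mex{1,0,0} = 2
G(9) = mex{1,0,0} = 2
G(10) = mex{1,1,0} = 2
G(11) = mex{1,1,1} = 0
G(12) = mex{2,1,1} = 0
G(13) = mex{2,1,1} = 0
G(14) = mex{2,2,1} = 0
G(15) = mex{0,2,2} = 1
G(16) = mex{0,2,2} = 1
G(17) = mex{0,0,2} = 1
G(18) = mex{0,0,0} = 1
G(19) = mex{1,0,0} = 2
G(20) = mex{1,0,0} = 2
G(21) = mex{1,1,0} = 2
G(22) = mex{1,1,1} = 0
G(23) = mex{2,1,1} = 0
G(n+11) = G(n) holds for n = 0,…,6 (a full window of length max(S) = 7), so the sequence is purely periodic with period 11.

11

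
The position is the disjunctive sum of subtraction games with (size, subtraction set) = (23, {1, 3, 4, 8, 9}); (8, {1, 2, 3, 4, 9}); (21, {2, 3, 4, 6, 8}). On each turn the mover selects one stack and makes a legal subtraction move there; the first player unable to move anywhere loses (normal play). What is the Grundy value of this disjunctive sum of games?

1

Stack A, S = {1, 3, 4, 8, 9}:
n :  0  1  2  3  4  5  6  7  8  9 10 11 12 13 14 15 16 17 18 19 20 21 22 23
G :  0  1  0  1  2  3  2  0  1  4  3  2  0  1  0  1  2  3  2  0  1  4  3  2
G_A(23) = 2.
Stack B, S = {1, 2, 3, 4, 9}:
G(0) = 0
G(1) = mex{0} = 1
G(2) = mex{1,0} = 2
G(3) = mex{2,1,0} = 3
G(4) = mex{3,2,1,0} = 4
G(5) = mex{4,3,2,1} = 0
G(6) = mex{0,4,3,2} = 1
G(7) = mex{1,0,4,3} = 2
G(8) = mex{2,1,0,4} = 3
G_B(8) = 3.
Stack C, S = {2, 3, 4, 6, 8}:
G(0) = 0
G(1) = mex{} = 0
G(2) = mex{0} = 1
G(3) = mex{0,0} = 1
G(4) = mex{1,0,0} = 2
G(5) = mex{1,1,0} = 2
G(6) = mex{2,1,1,0} = 3
G(7) = mex{2,2,1,0} = 3
G(8) = mex{3,2,2,1,0} = 4
G(9) = mex{3,3,2,1,0} = 4
G(10) = mex{4,3,3,2,1} = 0
G(11) = mex{4,4,3,2,1} = 0
G(12) = mex{0,4,4,3,2} = 1
G(13) = mex{0,0,4,3,2} = 1
G(14) = mex{1,0,0,4,3} = 2
G(15) = mex{1,1,0,4,3} = 2
G(16) = mex{2,1,1,0,4} = 3
G(17) = mex{2,2,1,0,4} = 3
G(18) = mex{3,2,2,1,0} = 4
G(19) = mex{3,3,2,1,0} = 4
G(20) = mex{4,3,3,2,1} = 0
G(21) = mex{4,4,3,2,1} = 0
G_C(21) = 0.
Combined Grundy value = 2 ⊕ 3 ⊕ 0 = 1.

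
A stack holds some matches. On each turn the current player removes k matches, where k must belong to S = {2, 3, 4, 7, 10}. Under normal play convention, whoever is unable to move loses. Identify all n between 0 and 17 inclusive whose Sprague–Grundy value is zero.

0, 1, 6, 12, 17

G(0) = 0
G(1) = mex{} = 0
G(2) = mex{0} = 1
G(3) = mex{0,0} = 1
G(4) = mex{1,0,0} = 2
G(5) = mex{1,1,0} = 2
G(6) = mex{2,1,1} = 0
G(7) = mex{2,2,1,0} = 3
G(8) = mex{0,2,2,0} = 1
G(9) = mex{3,0,2,1} = 4
G(10) = mex{1,3,0,1,0} = 2
G(11) = mex{4,1,3,2,0} = 5
G(12) = mex{2,4,1,2,1} = 0
G(13) = mex{5,2,4,0,1} = 3
G(14) = mex{0,5,2,3,2} = 1
G(15) = mex{3,0,5,1,2} = 4
G(16) = mex{1,3,0,4,0} = 2
G(17) = mex{4,1,3,2,3} = 0
P-positions are exactly the n with G(n) = 0.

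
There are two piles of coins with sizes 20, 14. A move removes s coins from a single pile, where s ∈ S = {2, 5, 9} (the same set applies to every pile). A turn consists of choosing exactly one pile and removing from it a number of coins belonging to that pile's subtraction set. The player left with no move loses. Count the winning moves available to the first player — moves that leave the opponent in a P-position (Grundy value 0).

All piles use S = {2, 5, 9}:
G(0) = 0
G(1) = mex{} = 0
G(2) = mex{0} = 1
G(3) = mex{0} = 1
G(4) = mex{1} = 0
G(5) = mex{1,0} = 2
G(6) = mex{0,0} = 1
G(7) = mex{2,1} = 0
G(8) = mex{1,1} = 0
G(9) = mex{0,0,0} = 1
G(10) = mex{0,2,0} = 1
G(11) = mex{1,1,1} = 0
G(12) = mex{1,0,1} = 2
G(13) = mex{0,0,0} = 1
G(14) = mex{2,1,2} = 0
G(15) = mex{1,1,1} = 0
G(16) = mex{0,0,0} = 1
G(17) = mex{0,2,0} = 1
G(18) = mex{1,1,1} = 0
G(19) = mex{1,0,1} = 2
G(20) = mex{0,0,0} = 1
Pile A: G(20) = 1.
Pile B: G(14) = 0.
Combined Grundy value = 1 ⊕ 0 = 1.
A winning move leaves total XOR = 0, i.e. changes one component's Grundy value g to g ⊕ X where X is the current total.
Pile A: need g' = 1⊕1 = 0. Options: 20−2→G=0, 20−5→G=0, 20−9→G=0. Hits: 3.
Pile B: need g' = 0⊕1 = 1. Options: 14−2→G=2, 14−5→G=1, 14−9→G=2. Hits: 1.

4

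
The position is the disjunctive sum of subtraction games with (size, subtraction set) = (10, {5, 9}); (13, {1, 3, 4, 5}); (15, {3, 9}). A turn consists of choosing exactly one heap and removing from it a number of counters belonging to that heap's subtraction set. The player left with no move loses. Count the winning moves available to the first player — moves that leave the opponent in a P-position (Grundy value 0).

Heap A, S = {5, 9}:
n :  0  1  2  3  4  5  6  7  8  9 10
G :  0  0  0  0  0  1  1  1  1  1  2
G_A(10) = 2.
Heap B, S = {1, 3, 4, 5}:
n :  0  1  2  3  4  5  6  7  8  9 10 11 12 13
G :  0  1  0  1  2  3  2  3  0  1  0  1  2  3
G_B(13) = 3.
Heap C, S = {3, 9}:
n :  0  1  2  3  4  5  6  7  8  9 10 11 12 13 14 15
G :  0  0  0  1  1  1  0  0  0  1  1  1  0  0  0  1
G_C(15) = 1.
Combined Grundy value = 2 ⊕ 3 ⊕ 1 = 0.
A winning move leaves total XOR = 0, i.e. changes one component's Grundy value g to g ⊕ X where X is the current total.
Heap A: target g' = 2⊕0 = 2, but every legal move changes the Grundy value (mex property), so 0 moves.
Heap B: target g' = 3⊕0 = 3, but every legal move changes the Grundy value (mex property), so 0 moves.
Heap C: target g' = 1⊕0 = 1, but every legal move changes the Grundy value (mex property), so 0 moves.

0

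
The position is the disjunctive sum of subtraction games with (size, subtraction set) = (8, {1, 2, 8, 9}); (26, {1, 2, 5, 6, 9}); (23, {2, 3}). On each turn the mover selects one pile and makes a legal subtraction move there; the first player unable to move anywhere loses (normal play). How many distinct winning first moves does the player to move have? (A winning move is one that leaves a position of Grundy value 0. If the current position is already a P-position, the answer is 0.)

3

Pile A, S = {1, 2, 8, 9}:
n : 0 1 2 3 4 5 6 7 8
G : 0 1 2 0 1 2 0 1 2
G_A(8) = 2.
Pile B, S = {1, 2, 5, 6, 9}:
G(0) = 0
G(1) = mex{0} = 1
G(2) = mex{1,0} = 2
G(3) = mex{2,1} = 0
G(4) = mex{0,2} = 1
G(5) = mex{1,0,0} = 2
G(6) = mex{2,1,1,0} = 3
G(7) = mex{3,2,2,1} = 0
G(8) = mex{0,3,0,2} = 1
G(9) = mex{1,0,1,0,0} = 2
G(10) = mex{2,1,2,1,1} = 0
G(11) = mex{0,2,3,2,2} = 1
G(12) = mex{1,0,0,3,0} = 2
G(13) = mex{2,1,1,0,1} = 3
G(14) = mex{3,2,2,1,2} = 0
G(15) = mex{0,3,0,2,3} = 1
G(16) = mex{1,0,1,0,0} = 2
G(17) = mex{2,1,2,1,1} = 0
G(18) = mex{0,2,3,2,2} = 1
G(19) = mex{1,0,0,3,0} = 2
G(20) = mex{2,1,1,0,1} = 3
G(21) = mex{3,2,2,1,2} = 0
G(22) = mex{0,3,0,2,3} = 1
G(23) = mex{1,0,1,0,0} = 2
G(24) = mex{2,1,2,1,1} = 0
G(25) = mex{0,2,3,2,2} = 1
G(26) = mex{1,0,0,3,0} = 2
G_B(26) = 2.
Pile C, S = {2, 3}:
n :  0  1  2  3  4  5  6  7  8  9 10 11 12 13 14 15 16 17 18 19 20 21 22 23
G :  0  0  1  1  2  0  0  1  1  2  0  0  1  1  2  0  0  1  1  2  0  0  1  1
G_C(23) = 1.
Combined Grundy value = 2 ⊕ 2 ⊕ 1 = 1.
A winning move leaves total XOR = 0, i.e. changes one component's Grundy value g to g ⊕ X where X is the current total.
Pile A: need g' = 2⊕1 = 3. Options: 8−1→G=1, 8−2→G=0, 8−8→G=0. Hits: 0.
Pile B: need g' = 2⊕1 = 3. Options: 26−1→G=1, 26−2→G=0, 26−5→G=0, 26−6→G=3, 26−9→G=0. Hits: 1.
Pile C: need g' = 1⊕1 = 0. Options: 23−2→G=0, 23−3→G=0. Hits: 2.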